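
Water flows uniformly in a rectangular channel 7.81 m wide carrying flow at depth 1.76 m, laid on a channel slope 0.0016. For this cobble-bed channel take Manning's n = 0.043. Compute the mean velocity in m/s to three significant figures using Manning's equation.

1.06 m/s

A = b·y = 7.81 × 1.76 = 13.75 m²
P = b + 2y = 7.81 + 2×1.76 = 11.33 m
R = A/P = 13.75/11.33 = 1.213 m
Q = (1/n)·A·R^(2/3)·S^(1/2) = (1/0.043) × 13.75 × 1.213^(2/3) × 0.0016^(1/2) = 14.54 m³/s
V = Q/A = 14.54/13.75 = 1.058 m/s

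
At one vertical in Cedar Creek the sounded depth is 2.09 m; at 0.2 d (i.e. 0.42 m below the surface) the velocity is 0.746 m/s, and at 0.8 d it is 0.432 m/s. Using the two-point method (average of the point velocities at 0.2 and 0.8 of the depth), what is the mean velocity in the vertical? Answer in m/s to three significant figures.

v̄ = (0.746 + 0.432) / 2 = 0.5890 m/s

0.589 m/s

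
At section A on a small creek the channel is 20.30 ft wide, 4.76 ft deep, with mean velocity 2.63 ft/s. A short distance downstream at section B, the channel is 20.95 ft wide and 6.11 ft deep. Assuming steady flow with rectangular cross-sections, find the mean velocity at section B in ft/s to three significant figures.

1.99 ft/s

Q = A₁V₁ = (20.30×4.76) × 2.63 = 254.1 ft³/s
A₂ = 20.95 × 6.11 = 128.0 ft²
V₂ = Q/A₂ = 254.1/128.0 = 1.985 ft/s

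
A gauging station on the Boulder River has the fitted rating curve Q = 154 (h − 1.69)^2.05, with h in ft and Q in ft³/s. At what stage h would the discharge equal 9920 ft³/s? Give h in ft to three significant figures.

h − h₀ = (Q/C)^(1/b) = (9920/154)^(1/2.05) = 7.628 ft
h = 1.69 + 7.628 = 9.318 ft

9.32 ft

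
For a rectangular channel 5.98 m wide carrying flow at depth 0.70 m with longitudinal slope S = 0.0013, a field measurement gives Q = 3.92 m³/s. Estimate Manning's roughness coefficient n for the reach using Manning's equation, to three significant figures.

0.0264

A = b·y = 5.98 × 0.70 = 4.186 m²
P = b + 2y = 5.98 + 2×0.70 = 7.380 m
R = A/P = 4.186/7.380 = 0.5672 m
n = (1/Q)·A·R^(2/3)·S^(1/2) = (1/3.92) × 4.186 × 0.6852 × 0.03606 = 0.02638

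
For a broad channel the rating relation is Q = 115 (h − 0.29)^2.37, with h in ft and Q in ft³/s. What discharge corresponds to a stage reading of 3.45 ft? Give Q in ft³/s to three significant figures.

1760 ft³/s

Q = 115 × (3.45 − 0.29)^2.37 = 115 × 3.16^2.37 = 1758 ft³/s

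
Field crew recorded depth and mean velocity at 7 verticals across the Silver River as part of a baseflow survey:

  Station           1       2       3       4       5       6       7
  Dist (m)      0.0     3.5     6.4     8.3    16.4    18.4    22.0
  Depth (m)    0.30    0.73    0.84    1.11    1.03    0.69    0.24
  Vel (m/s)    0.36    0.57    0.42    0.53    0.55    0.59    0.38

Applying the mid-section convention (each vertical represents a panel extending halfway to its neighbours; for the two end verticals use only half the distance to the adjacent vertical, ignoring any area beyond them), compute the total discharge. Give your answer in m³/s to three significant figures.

9.47 m³/s

w_1 = (3.5 − 0.0)/2 = 1.75 m; q_1 = 0.36 × 0.30 × 1.75 = 0.1890 m³/s
w_2 = (6.4 − 0.0)/2 = 3.2 m; q_2 = 0.57 × 0.73 × 3.2 = 1.332 m³/s
w_3 = (8.3 − 3.5)/2 = 2.4 m; q_3 = 0.42 × 0.84 × 2.4 = 0.8467 m³/s
w_4 = (16.4 − 6.4)/2 = 5 m; q_4 = 0.53 × 1.11 × 5 = 2.942 m³/s
w_5 = (18.4 − 8.3)/2 = 5.05 m; q_5 = 0.55 × 1.03 × 5.05 = 2.861 m³/s
w_6 = (22.0 − 16.4)/2 = 2.8 m; q_6 = 0.59 × 0.69 × 2.8 = 1.140 m³/s
w_7 = (22.0 − 18.4)/2 = 1.8 m; q_7 = 0.38 × 0.24 × 1.8 = 0.1642 m³/s
Q = Σ qᵢ = 9.474 m³/s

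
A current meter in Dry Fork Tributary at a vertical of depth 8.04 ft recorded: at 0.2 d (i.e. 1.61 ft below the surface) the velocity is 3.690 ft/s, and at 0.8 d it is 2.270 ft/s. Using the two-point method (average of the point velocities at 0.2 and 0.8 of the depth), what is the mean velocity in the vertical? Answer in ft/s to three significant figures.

v̄ = (3.690 + 2.270) / 2 = 2.980 ft/s

2.98 ft/s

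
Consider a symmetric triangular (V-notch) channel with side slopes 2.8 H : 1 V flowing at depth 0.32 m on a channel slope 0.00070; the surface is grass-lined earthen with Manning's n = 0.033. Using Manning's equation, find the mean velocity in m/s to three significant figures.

0.227 m/s

A = z·y² = 2.8×0.32² = 0.2867 m²
P = 2y√(1+z²) = 2×0.32×√(1+2.8²) = 1.903 m
R = A/P = 0.2867/1.903 = 0.1507 m
Q = (1/n)·A·R^(2/3)·S^(1/2) = (1/0.033) × 0.2867 × 0.1507^(2/3) × 0.00070^(1/2) = 0.06509 m³/s
V = Q/A = 0.06509/0.2867 = 0.2270 m/s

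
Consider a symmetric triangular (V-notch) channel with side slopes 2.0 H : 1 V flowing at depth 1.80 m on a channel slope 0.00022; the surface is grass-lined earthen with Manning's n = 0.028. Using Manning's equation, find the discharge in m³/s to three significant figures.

A = z·y² = 2.0×1.80² = 6.480 m²
P = 2y√(1+z²) = 2×1.80×√(1+2.0²) = 8.050 m
R = A/P = 6.480/8.050 = 0.8050 m
Q = (1/n)·A·R^(2/3)·S^(1/2) = (1/0.028) × 6.480 × 0.8050^(2/3) × 0.00022^(1/2) = 2.970 m³/s

2.97 m³/s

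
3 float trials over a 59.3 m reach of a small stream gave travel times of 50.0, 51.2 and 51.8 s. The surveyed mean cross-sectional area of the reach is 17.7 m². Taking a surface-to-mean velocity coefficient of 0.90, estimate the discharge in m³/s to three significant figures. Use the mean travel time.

18.5 m³/s

t̄ = (50.0 + 51.2 + 51.8) / 3 = 51 s
v_surface = L / t̄ = 59.3 / 51 = 1.163 m/s
v_mean = 0.90 × 1.163 = 1.046 m/s
Q = A × v_mean = 17.7 × 1.046 = 18.52 m³/s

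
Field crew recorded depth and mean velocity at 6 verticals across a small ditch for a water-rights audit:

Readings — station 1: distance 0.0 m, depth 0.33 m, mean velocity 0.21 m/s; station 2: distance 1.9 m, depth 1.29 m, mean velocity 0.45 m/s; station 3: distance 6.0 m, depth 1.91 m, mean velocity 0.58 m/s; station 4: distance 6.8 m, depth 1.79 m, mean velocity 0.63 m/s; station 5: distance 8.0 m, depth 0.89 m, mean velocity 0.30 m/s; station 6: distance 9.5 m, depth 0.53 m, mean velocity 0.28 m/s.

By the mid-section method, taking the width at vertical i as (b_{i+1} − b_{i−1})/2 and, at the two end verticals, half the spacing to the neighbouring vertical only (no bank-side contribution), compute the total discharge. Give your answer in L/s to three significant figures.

w_1 = (1.9 − 0.0)/2 = 0.95 m; q_1 = 0.21 × 0.33 × 0.95 = 0.06584 m³/s
w_2 = (6.0 − 0.0)/2 = 3 m; q_2 = 0.45 × 1.29 × 3 = 1.742 m³/s
w_3 = (6.8 − 1.9)/2 = 2.45 m; q_3 = 0.58 × 1.91 × 2.45 = 2.714 m³/s
w_4 = (8.0 − 6.0)/2 = 1 m; q_4 = 0.63 × 1.79 × 1 = 1.128 m³/s
w_5 = (9.5 − 6.8)/2 = 1.35 m; q_5 = 0.30 × 0.89 × 1.35 = 0.3605 m³/s
w_6 = (9.5 − 8.0)/2 = 0.75 m; q_6 = 0.28 × 0.53 × 0.75 = 0.1113 m³/s
Q = Σ qᵢ = 6.121 m³/s
= 6.121 × 1000 = 6121 L/s

6120 L/s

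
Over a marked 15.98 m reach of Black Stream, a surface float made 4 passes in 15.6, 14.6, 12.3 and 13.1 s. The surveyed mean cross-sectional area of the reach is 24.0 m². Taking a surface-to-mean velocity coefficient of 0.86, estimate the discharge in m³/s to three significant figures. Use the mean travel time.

23.7 m³/s

t̄ = (15.6 + 14.6 + 12.3 + 13.1) / 4 = 13.9 s
v_surface = L / t̄ = 15.98 / 13.9 = 1.150 m/s
v_mean = 0.86 × 1.150 = 0.9887 m/s
Q = A × v_mean = 24.0 × 0.9887 = 23.73 m³/s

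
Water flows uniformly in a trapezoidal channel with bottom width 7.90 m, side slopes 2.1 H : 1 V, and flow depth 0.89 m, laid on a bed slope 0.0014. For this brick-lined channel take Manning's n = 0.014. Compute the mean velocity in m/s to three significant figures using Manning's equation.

2.15 m/s

A = (b + z·y)·y = (7.90 + 2.1×0.89)×0.89 = 8.694 m²
P = b + 2y√(1+z²) = 7.90 + 2×0.89×√(1+2.1²) = 12.04 m
R = A/P = 8.694/12.04 = 0.7221 m
Q = (1/n)·A·R^(2/3)·S^(1/2) = (1/0.014) × 8.694 × 0.7221^(2/3) × 0.0014^(1/2) = 18.70 m³/s
V = Q/A = 18.70/8.694 = 2.151 m/s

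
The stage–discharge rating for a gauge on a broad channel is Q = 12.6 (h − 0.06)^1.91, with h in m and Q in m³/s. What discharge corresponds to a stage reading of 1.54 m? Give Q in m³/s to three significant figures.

26.6 m³/s

Q = 12.6 × (1.54 − 0.06)^1.91 = 12.6 × 1.48^1.91 = 26.64 m³/s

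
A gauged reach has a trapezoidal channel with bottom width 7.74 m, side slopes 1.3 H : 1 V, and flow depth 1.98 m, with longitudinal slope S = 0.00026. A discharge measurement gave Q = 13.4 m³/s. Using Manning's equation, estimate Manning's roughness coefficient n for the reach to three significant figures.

A = (b + z·y)·y = (7.74 + 1.3×1.98)×1.98 = 20.42 m²
P = b + 2y√(1+z²) = 7.74 + 2×1.98×√(1+1.3²) = 14.23 m
R = A/P = 20.42/14.23 = 1.435 m
n = (1/Q)·A·R^(2/3)·S^(1/2) = (1/13.4) × 20.42 × 1.272 × 0.01612 = 0.03126

0.0313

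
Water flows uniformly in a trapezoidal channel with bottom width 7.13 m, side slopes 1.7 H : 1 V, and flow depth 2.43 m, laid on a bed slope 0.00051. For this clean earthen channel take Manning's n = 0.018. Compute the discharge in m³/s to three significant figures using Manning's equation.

47.7 m³/s

A = (b + z·y)·y = (7.13 + 1.7×2.43)×2.43 = 27.36 m²
P = b + 2y√(1+z²) = 7.13 + 2×2.43×√(1+1.7²) = 16.72 m
R = A/P = 27.36/16.72 = 1.637 m
Q = (1/n)·A·R^(2/3)·S^(1/2) = (1/0.018) × 27.36 × 1.637^(2/3) × 0.00051^(1/2) = 47.69 m³/s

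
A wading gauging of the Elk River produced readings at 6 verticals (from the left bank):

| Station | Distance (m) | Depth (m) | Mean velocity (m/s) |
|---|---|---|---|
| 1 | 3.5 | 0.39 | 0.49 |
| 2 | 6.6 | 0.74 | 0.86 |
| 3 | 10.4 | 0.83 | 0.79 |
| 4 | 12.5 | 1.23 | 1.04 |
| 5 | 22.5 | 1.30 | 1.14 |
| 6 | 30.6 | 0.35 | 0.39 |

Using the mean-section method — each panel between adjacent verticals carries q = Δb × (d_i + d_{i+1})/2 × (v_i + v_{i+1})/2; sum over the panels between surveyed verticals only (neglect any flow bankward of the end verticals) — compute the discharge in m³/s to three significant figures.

24.5 m³/s

Panel 1-2: Δb = 3.1 m, d̄ = (0.39+0.74)/2 = 0.565, v̄ = (0.49+0.86)/2 = 0.675 → q = 3.1×0.565×0.675 = 1.182 m³/s
Panel 2-3: Δb = 3.8 m, d̄ = (0.74+0.83)/2 = 0.785, v̄ = (0.86+0.79)/2 = 0.825 → q = 3.8×0.785×0.825 = 2.461 m³/s
Panel 3-4: Δb = 2.1 m, d̄ = (0.83+1.23)/2 = 1.03, v̄ = (0.79+1.04)/2 = 0.915 → q = 2.1×1.03×0.915 = 1.979 m³/s
Panel 4-5: Δb = 10 m, d̄ = (1.23+1.30)/2 = 1.265, v̄ = (1.04+1.14)/2 = 1.09 → q = 10×1.265×1.09 = 13.79 m³/s
Panel 5-6: Δb = 8.1 m, d̄ = (1.30+0.35)/2 = 0.825, v̄ = (1.14+0.39)/2 = 0.765 → q = 8.1×0.825×0.765 = 5.112 m³/s
Q = Σ q = 24.52 m³/s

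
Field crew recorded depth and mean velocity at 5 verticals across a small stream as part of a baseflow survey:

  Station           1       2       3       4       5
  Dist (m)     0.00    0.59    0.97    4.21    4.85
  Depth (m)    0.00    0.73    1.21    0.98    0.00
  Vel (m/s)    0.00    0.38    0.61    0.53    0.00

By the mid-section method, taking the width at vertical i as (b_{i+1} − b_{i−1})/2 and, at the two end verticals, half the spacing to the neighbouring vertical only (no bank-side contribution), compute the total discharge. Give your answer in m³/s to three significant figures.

2.48 m³/s

w_2 = (0.97 − 0.00)/2 = 0.485 m; q_2 = 0.38 × 0.73 × 0.485 = 0.1345 m³/s
w_3 = (4.21 − 0.59)/2 = 1.81 m; q_3 = 0.61 × 1.21 × 1.81 = 1.336 m³/s
w_4 = (4.85 − 0.97)/2 = 1.94 m; q_4 = 0.53 × 0.98 × 1.94 = 1.008 m³/s
Stations 1, 5 contribute zero (depth or velocity is 0).
Q = Σ qᵢ = 2.478 m³/s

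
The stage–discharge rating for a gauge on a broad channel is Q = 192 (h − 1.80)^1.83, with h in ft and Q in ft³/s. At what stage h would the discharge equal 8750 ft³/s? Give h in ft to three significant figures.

h − h₀ = (Q/C)^(1/b) = (8750/192)^(1/1.83) = 8.061 ft
h = 1.80 + 8.061 = 9.861 ft

9.86 ft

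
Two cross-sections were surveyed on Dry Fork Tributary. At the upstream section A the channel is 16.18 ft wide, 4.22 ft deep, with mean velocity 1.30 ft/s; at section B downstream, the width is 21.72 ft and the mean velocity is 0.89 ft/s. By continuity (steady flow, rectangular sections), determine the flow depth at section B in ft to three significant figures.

Q = A₁V₁ = (16.18×4.22) × 1.30 = 88.76 ft³/s
d₂ = Q/(b₂ V₂) = 88.76/(21.72×0.89) = 4.592 ft

4.59 ft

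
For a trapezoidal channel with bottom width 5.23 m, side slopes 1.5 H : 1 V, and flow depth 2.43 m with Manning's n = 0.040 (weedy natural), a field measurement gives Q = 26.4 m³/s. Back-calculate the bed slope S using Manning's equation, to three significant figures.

A = (b + z·y)·y = (5.23 + 1.5×2.43)×2.43 = 21.57 m²
P = b + 2y√(1+z²) = 5.23 + 2×2.43×√(1+1.5²) = 13.99 m
R = A/P = 21.57/13.99 = 1.541 m
S = (Q·n / (1·A·R^(2/3)))² = (26.4×0.040 / (1×21.57×1.334))² = 0.001347

0.00135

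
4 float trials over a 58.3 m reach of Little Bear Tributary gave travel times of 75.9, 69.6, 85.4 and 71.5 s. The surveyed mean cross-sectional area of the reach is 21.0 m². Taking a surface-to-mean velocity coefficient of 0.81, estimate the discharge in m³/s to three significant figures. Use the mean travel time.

13.1 m³/s

t̄ = (75.9 + 69.6 + 85.4 + 71.5) / 4 = 75.6 s
v_surface = L / t̄ = 58.3 / 75.6 = 0.7712 m/s
v_mean = 0.81 × 0.7712 = 0.6246 m/s
Q = A × v_mean = 21.0 × 0.6246 = 13.12 m³/s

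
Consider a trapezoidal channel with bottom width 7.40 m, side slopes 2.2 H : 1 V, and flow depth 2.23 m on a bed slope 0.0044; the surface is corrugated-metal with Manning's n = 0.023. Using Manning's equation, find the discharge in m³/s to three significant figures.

104 m³/s

A = (b + z·y)·y = (7.40 + 2.2×2.23)×2.23 = 27.44 m²
P = b + 2y√(1+z²) = 7.40 + 2×2.23×√(1+2.2²) = 18.18 m
R = A/P = 27.44/18.18 = 1.510 m
Q = (1/n)·A·R^(2/3)·S^(1/2) = (1/0.023) × 27.44 × 1.510^(2/3) × 0.0044^(1/2) = 104.2 m³/s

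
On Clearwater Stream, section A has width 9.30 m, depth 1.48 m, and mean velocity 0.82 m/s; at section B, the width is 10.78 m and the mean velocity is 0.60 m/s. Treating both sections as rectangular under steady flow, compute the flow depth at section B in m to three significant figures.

Q = A₁V₁ = (9.30×1.48) × 0.82 = 11.29 m³/s
d₂ = Q/(b₂ V₂) = 11.29/(10.78×0.60) = 1.745 m

1.74 m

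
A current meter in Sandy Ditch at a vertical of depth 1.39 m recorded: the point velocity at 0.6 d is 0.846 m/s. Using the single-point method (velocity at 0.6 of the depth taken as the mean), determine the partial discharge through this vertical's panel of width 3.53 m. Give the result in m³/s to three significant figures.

v̄ = v₀.₆ = 0.846 m/s
q = v̄ × d × w = 0.8460 × 1.39 × 3.53 = 4.151 m³/s

4.15 m³/s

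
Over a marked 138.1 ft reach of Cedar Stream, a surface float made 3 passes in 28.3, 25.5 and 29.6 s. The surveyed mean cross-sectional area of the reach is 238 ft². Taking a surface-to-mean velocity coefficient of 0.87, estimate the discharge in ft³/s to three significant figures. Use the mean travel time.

1030 ft³/s

t̄ = (28.3 + 25.5 + 29.6) / 3 = 27.8 s
v_surface = L / t̄ = 138.1 / 27.8 = 4.968 ft/s
v_mean = 0.87 × 4.968 = 4.322 ft/s
Q = A × v_mean = 238 × 4.322 = 1029 ft³/s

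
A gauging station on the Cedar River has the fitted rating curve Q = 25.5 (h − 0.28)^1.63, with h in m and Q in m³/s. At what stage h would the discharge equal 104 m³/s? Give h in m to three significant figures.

h − h₀ = (Q/C)^(1/b) = (104/25.5)^(1/1.63) = 2.369 m
h = 0.28 + 2.369 = 2.649 m

2.65 m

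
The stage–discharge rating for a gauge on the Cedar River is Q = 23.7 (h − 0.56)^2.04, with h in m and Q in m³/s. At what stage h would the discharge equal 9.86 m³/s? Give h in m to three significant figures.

h − h₀ = (Q/C)^(1/b) = (9.86/23.7)^(1/2.04) = 0.6506 m
h = 0.56 + 0.6506 = 1.211 m

1.21 m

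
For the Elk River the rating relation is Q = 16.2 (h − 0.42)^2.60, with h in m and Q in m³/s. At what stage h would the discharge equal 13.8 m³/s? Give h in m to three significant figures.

1.36 m

h − h₀ = (Q/C)^(1/b) = (13.8/16.2)^(1/2.60) = 0.9402 m
h = 0.42 + 0.9402 = 1.360 m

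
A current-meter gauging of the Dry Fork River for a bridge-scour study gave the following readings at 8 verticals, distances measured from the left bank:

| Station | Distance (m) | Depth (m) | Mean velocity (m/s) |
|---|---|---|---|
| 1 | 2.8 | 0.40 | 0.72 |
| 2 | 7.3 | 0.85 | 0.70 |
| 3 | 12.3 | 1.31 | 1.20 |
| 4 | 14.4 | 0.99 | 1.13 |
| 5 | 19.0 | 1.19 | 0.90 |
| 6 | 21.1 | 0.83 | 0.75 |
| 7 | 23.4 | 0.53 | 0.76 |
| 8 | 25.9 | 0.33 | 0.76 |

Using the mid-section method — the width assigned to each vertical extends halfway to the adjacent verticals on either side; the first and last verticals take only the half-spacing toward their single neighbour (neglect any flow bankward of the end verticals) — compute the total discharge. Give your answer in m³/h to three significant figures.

68500 m³/h

w_1 = (7.3 − 2.8)/2 = 2.25 m; q_1 = 0.72 × 0.40 × 2.25 = 0.6480 m³/s
w_2 = (12.3 − 2.8)/2 = 4.75 m; q_2 = 0.70 × 0.85 × 4.75 = 2.826 m³/s
w_3 = (14.4 − 7.3)/2 = 3.55 m; q_3 = 1.20 × 1.31 × 3.55 = 5.581 m³/s
w_4 = (19.0 − 12.3)/2 = 3.35 m; q_4 = 1.13 × 0.99 × 3.35 = 3.748 m³/s
w_5 = (21.1 − 14.4)/2 = 3.35 m; q_5 = 0.90 × 1.19 × 3.35 = 3.588 m³/s
w_6 = (23.4 − 19.0)/2 = 2.2 m; q_6 = 0.75 × 0.83 × 2.2 = 1.370 m³/s
w_7 = (25.9 − 21.1)/2 = 2.4 m; q_7 = 0.76 × 0.53 × 2.4 = 0.9667 m³/s
w_8 = (25.9 − 23.4)/2 = 1.25 m; q_8 = 0.76 × 0.33 × 1.25 = 0.3135 m³/s
Q = Σ qᵢ = 19.04 m³/s
= 19.04 × 3600 = 68540 m³/h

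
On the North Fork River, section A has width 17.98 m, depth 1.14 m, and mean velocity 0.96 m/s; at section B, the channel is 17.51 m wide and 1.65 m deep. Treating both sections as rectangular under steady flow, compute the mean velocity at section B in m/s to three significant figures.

0.681 m/s

Q = A₁V₁ = (17.98×1.14) × 0.96 = 19.68 m³/s
A₂ = 17.51 × 1.65 = 28.89 m²
V₂ = Q/A₂ = 19.68/28.89 = 0.6811 m/s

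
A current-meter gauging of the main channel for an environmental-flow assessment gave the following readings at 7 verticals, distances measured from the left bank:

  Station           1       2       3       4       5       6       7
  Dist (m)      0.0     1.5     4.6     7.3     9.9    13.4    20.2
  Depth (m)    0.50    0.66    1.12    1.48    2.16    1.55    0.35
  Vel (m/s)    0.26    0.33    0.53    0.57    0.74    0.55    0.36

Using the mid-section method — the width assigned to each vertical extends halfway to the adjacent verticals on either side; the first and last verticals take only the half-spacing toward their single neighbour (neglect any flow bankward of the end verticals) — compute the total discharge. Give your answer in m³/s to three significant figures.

w_1 = (1.5 − 0.0)/2 = 0.75 m; q_1 = 0.26 × 0.50 × 0.75 = 0.09750 m³/s
w_2 = (4.6 − 0.0)/2 = 2.3 m; q_2 = 0.33 × 0.66 × 2.3 = 0.5009 m³/s
w_3 = (7.3 − 1.5)/2 = 2.9 m; q_3 = 0.53 × 1.12 × 2.9 = 1.721 m³/s
w_4 = (9.9 − 4.6)/2 = 2.65 m; q_4 = 0.57 × 1.48 × 2.65 = 2.236 m³/s
w_5 = (13.4 − 7.3)/2 = 3.05 m; q_5 = 0.74 × 2.16 × 3.05 = 4.875 m³/s
w_6 = (20.2 − 9.9)/2 = 5.15 m; q_6 = 0.55 × 1.55 × 5.15 = 4.390 m³/s
w_7 = (20.2 − 13.4)/2 = 3.4 m; q_7 = 0.36 × 0.35 × 3.4 = 0.4284 m³/s
Q = Σ qᵢ = 14.25 m³/s

14.2 m³/s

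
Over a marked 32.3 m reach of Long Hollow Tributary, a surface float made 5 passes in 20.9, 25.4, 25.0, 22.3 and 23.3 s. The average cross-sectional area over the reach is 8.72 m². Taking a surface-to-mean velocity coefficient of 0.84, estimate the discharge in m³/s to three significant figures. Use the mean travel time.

10.1 m³/s

t̄ = (20.9 + 25.4 + 25.0 + 22.3 + 23.3) / 5 = 23.38 s
v_surface = L / t̄ = 32.3 / 23.38 = 1.382 m/s
v_mean = 0.84 × 1.382 = 1.160 m/s
Q = A × v_mean = 8.72 × 1.160 = 10.12 m³/s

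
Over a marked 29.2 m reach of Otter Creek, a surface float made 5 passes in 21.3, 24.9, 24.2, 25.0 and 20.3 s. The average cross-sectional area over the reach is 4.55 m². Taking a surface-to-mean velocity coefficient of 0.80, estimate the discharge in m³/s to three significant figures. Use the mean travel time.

t̄ = (21.3 + 24.9 + 24.2 + 25.0 + 20.3) / 5 = 23.14 s
v_surface = L / t̄ = 29.2 / 23.14 = 1.262 m/s
v_mean = 0.80 × 1.262 = 1.010 m/s
Q = A × v_mean = 4.55 × 1.010 = 4.593 m³/s

4.59 m³/s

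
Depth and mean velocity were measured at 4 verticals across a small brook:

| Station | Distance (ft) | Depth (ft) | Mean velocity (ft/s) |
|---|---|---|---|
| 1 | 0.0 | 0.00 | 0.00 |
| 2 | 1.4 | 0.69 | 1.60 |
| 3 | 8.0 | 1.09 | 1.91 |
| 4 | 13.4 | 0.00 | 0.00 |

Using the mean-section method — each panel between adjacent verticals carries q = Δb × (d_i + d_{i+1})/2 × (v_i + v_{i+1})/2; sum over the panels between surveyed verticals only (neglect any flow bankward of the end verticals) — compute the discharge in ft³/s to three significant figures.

Panel 1-2: Δb = 1.4 ft, d̄ = (0.00+0.69)/2 = 0.345, v̄ = (0.00+1.60)/2 = 0.8 → q = 1.4×0.345×0.8 = 0.3864 ft³/s
Panel 2-3: Δb = 6.6 ft, d̄ = (0.69+1.09)/2 = 0.89, v̄ = (1.60+1.91)/2 = 1.755 → q = 6.6×0.89×1.755 = 10.31 ft³/s
Panel 3-4: Δb = 5.4 ft, d̄ = (1.09+0.00)/2 = 0.545, v̄ = (1.91+0.00)/2 = 0.955 → q = 5.4×0.545×0.955 = 2.811 ft³/s
Q = Σ q = 13.51 ft³/s

13.5 ft³/s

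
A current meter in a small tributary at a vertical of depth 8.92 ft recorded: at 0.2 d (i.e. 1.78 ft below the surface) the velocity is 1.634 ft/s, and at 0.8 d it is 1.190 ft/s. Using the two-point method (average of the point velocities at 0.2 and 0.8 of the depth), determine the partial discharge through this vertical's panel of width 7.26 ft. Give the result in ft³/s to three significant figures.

91.4 ft³/s

v̄ = (1.634 + 1.190) / 2 = 1.412 ft/s
q = v̄ × d × w = 1.412 × 8.92 × 7.26 = 91.44 ft³/s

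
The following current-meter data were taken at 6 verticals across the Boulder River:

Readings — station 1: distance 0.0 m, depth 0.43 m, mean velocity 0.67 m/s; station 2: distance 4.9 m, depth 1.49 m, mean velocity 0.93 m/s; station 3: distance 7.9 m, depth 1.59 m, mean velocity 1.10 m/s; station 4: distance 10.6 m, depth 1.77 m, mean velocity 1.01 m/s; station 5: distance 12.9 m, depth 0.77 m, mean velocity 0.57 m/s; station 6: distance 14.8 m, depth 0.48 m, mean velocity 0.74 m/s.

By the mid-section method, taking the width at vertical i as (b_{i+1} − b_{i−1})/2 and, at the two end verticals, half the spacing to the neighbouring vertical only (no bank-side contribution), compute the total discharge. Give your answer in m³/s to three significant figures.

16.9 m³/s

w_1 = (4.9 − 0.0)/2 = 2.45 m; q_1 = 0.67 × 0.43 × 2.45 = 0.7058 m³/s
w_2 = (7.9 − 0.0)/2 = 3.95 m; q_2 = 0.93 × 1.49 × 3.95 = 5.474 m³/s
w_3 = (10.6 − 4.9)/2 = 2.85 m; q_3 = 1.10 × 1.59 × 2.85 = 4.985 m³/s
w_4 = (12.9 − 7.9)/2 = 2.5 m; q_4 = 1.01 × 1.77 × 2.5 = 4.469 m³/s
w_5 = (14.8 − 10.6)/2 = 2.1 m; q_5 = 0.57 × 0.77 × 2.1 = 0.9217 m³/s
w_6 = (14.8 − 12.9)/2 = 0.95 m; q_6 = 0.74 × 0.48 × 0.95 = 0.3374 m³/s
Q = Σ qᵢ = 16.89 m³/s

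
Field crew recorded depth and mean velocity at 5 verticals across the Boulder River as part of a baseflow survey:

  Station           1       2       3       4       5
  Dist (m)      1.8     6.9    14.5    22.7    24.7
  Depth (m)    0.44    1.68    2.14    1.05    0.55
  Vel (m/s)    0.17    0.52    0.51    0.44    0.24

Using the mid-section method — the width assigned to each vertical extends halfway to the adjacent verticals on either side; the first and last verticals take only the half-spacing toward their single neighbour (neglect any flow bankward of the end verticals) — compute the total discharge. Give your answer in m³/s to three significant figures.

16.8 m³/s

w_1 = (6.9 − 1.8)/2 = 2.55 m; q_1 = 0.17 × 0.44 × 2.55 = 0.1907 m³/s
w_2 = (14.5 − 1.8)/2 = 6.35 m; q_2 = 0.52 × 1.68 × 6.35 = 5.547 m³/s
w_3 = (22.7 − 6.9)/2 = 7.9 m; q_3 = 0.51 × 2.14 × 7.9 = 8.622 m³/s
w_4 = (24.7 − 14.5)/2 = 5.1 m; q_4 = 0.44 × 1.05 × 5.1 = 2.356 m³/s
w_5 = (24.7 − 22.7)/2 = 1 m; q_5 = 0.24 × 0.55 × 1 = 0.1320 m³/s
Q = Σ qᵢ = 16.85 m³/s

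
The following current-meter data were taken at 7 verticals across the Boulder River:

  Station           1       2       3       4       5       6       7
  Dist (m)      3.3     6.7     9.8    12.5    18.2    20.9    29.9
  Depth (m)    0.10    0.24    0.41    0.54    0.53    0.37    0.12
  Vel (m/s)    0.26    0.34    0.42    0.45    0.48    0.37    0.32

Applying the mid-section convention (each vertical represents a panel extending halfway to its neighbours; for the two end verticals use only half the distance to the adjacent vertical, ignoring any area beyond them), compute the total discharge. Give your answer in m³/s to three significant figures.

w_1 = (6.7 − 3.3)/2 = 1.7 m; q_1 = 0.26 × 0.10 × 1.7 = 0.04420 m³/s
w_2 = (9.8 − 3.3)/2 = 3.25 m; q_2 = 0.34 × 0.24 × 3.25 = 0.2652 m³/s
w_3 = (12.5 − 6.7)/2 = 2.9 m; q_3 = 0.42 × 0.41 × 2.9 = 0.4994 m³/s
w_4 = (18.2 − 9.8)/2 = 4.2 m; q_4 = 0.45 × 0.54 × 4.2 = 1.021 m³/s
w_5 = (20.9 − 12.5)/2 = 4.2 m; q_5 = 0.48 × 0.53 × 4.2 = 1.068 m³/s
w_6 = (29.9 − 18.2)/2 = 5.85 m; q_6 = 0.37 × 0.37 × 5.85 = 0.8009 m³/s
w_7 = (29.9 − 20.9)/2 = 4.5 m; q_7 = 0.32 × 0.12 × 4.5 = 0.1728 m³/s
Q = Σ qᵢ = 3.872 m³/s

3.87 m³/s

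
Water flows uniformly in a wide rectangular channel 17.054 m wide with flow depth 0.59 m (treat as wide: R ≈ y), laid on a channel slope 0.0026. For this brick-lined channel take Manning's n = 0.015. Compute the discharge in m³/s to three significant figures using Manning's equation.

24.1 m³/s

A = b·y = 17.054 × 0.59 = 10.06 m²
Wide channel: R ≈ y = 0.59 m
Q = (1/n)·A·R^(2/3)·S^(1/2) = (1/0.015) × 10.06 × 0.5900^(2/3) × 0.0026^(1/2) = 24.06 m³/s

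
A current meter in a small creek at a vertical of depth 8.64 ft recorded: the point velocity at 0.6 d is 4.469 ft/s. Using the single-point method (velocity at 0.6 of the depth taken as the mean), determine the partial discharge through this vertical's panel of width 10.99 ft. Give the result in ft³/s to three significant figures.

424 ft³/s

v̄ = v₀.₆ = 4.469 ft/s
q = v̄ × d × w = 4.469 × 8.64 × 10.99 = 424.3 ft³/s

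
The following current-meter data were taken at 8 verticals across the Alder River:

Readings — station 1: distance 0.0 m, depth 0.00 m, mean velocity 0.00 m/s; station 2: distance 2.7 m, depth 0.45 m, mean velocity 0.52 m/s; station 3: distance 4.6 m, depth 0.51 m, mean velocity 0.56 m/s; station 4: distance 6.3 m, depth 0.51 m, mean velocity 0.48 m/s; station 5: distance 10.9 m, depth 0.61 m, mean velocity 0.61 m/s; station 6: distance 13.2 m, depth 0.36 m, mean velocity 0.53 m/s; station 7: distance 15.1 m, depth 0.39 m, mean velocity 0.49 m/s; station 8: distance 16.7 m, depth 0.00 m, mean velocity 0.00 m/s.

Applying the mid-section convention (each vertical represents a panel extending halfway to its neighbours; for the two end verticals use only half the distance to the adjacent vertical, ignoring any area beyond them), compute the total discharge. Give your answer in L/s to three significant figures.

3840 L/s

w_2 = (4.6 − 0.0)/2 = 2.3 m; q_2 = 0.52 × 0.45 × 2.3 = 0.5382 m³/s
w_3 = (6.3 − 2.7)/2 = 1.8 m; q_3 = 0.56 × 0.51 × 1.8 = 0.5141 m³/s
w_4 = (10.9 − 4.6)/2 = 3.15 m; q_4 = 0.48 × 0.51 × 3.15 = 0.7711 m³/s
w_5 = (13.2 − 6.3)/2 = 3.45 m; q_5 = 0.61 × 0.61 × 3.45 = 1.284 m³/s
w_6 = (15.1 − 10.9)/2 = 2.1 m; q_6 = 0.53 × 0.36 × 2.1 = 0.4007 m³/s
w_7 = (16.7 − 13.2)/2 = 1.75 m; q_7 = 0.49 × 0.39 × 1.75 = 0.3344 m³/s
Stations 1, 8 contribute zero (depth or velocity is 0).
Q = Σ qᵢ = 3.842 m³/s
= 3.842 × 1000 = 3842 L/s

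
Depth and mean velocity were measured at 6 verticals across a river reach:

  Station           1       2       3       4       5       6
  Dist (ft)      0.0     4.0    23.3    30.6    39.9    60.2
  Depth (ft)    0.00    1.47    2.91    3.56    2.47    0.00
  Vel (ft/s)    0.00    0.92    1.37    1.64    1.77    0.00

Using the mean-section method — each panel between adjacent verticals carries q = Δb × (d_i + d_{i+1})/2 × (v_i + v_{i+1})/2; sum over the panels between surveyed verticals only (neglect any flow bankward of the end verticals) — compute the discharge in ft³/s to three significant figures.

Panel 1-2: Δb = 4 ft, d̄ = (0.00+1.47)/2 = 0.735, v̄ = (0.00+0.92)/2 = 0.46 → q = 4×0.735×0.46 = 1.352 ft³/s
Panel 2-3: Δb = 19.3 ft, d̄ = (1.47+2.91)/2 = 2.19, v̄ = (0.92+1.37)/2 = 1.145 → q = 19.3×2.19×1.145 = 48.40 ft³/s
Panel 3-4: Δb = 7.3 ft, d̄ = (2.91+3.56)/2 = 3.235, v̄ = (1.37+1.64)/2 = 1.505 → q = 7.3×3.235×1.505 = 35.54 ft³/s
Panel 4-5: Δb = 9.3 ft, d̄ = (3.56+2.47)/2 = 3.015, v̄ = (1.64+1.77)/2 = 1.705 → q = 9.3×3.015×1.705 = 47.81 ft³/s
Panel 5-6: Δb = 20.3 ft, d̄ = (2.47+0.00)/2 = 1.235, v̄ = (1.77+0.00)/2 = 0.885 → q = 20.3×1.235×0.885 = 22.19 ft³/s
Q = Σ q = 155.3 ft³/s

155 ft³/s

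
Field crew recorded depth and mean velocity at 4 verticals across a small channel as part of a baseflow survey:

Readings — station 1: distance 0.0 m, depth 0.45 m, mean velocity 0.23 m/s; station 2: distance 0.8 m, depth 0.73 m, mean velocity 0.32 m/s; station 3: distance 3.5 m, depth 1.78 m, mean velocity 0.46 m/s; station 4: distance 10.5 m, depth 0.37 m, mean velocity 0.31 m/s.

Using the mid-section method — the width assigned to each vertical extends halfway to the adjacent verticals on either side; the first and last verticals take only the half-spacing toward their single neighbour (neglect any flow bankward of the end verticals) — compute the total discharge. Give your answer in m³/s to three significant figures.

4.82 m³/s

w_1 = (0.8 − 0.0)/2 = 0.4 m; q_1 = 0.23 × 0.45 × 0.4 = 0.04140 m³/s
w_2 = (3.5 − 0.0)/2 = 1.75 m; q_2 = 0.32 × 0.73 × 1.75 = 0.4088 m³/s
w_3 = (10.5 − 0.8)/2 = 4.85 m; q_3 = 0.46 × 1.78 × 4.85 = 3.971 m³/s
w_4 = (10.5 − 3.5)/2 = 3.5 m; q_4 = 0.31 × 0.37 × 3.5 = 0.4015 m³/s
Q = Σ qᵢ = 4.823 m³/s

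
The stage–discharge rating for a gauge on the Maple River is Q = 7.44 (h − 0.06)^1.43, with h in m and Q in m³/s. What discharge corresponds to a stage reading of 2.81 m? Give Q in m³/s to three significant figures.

Q = 7.44 × (2.81 − 0.06)^1.43 = 7.44 × 2.75^1.43 = 31.61 m³/s

31.6 m³/s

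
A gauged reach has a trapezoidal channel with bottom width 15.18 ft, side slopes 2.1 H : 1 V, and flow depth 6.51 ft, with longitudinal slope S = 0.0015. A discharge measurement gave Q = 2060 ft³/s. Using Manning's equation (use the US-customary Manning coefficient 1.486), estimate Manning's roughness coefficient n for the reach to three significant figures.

A = (b + z·y)·y = (15.18 + 2.1×6.51)×6.51 = 187.8 ft²
P = b + 2y√(1+z²) = 15.18 + 2×6.51×√(1+2.1²) = 45.46 ft
R = A/P = 187.8/45.46 = 4.131 ft
n = (1.486/Q)·A·R^(2/3)·S^(1/2) = (1.486/2060) × 187.8 × 2.575 × 0.03873 = 0.01351

0.0135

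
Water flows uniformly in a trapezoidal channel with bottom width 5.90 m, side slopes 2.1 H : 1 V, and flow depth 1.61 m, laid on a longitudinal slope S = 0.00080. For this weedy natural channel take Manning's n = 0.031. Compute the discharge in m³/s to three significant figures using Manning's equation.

A = (b + z·y)·y = (5.90 + 2.1×1.61)×1.61 = 14.94 m²
P = b + 2y√(1+z²) = 5.90 + 2×1.61×√(1+2.1²) = 13.39 m
R = A/P = 14.94/13.39 = 1.116 m
Q = (1/n)·A·R^(2/3)·S^(1/2) = (1/0.031) × 14.94 × 1.116^(2/3) × 0.00080^(1/2) = 14.67 m³/s

14.7 m³/s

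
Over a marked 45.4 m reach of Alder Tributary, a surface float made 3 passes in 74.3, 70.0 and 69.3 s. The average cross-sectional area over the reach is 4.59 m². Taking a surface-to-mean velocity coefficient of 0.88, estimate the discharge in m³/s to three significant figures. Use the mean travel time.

2.58 m³/s

t̄ = (74.3 + 70.0 + 69.3) / 3 = 71.2 s
v_surface = L / t̄ = 45.4 / 71.2 = 0.6376 m/s
v_mean = 0.88 × 0.6376 = 0.5611 m/s
Q = A × v_mean = 4.59 × 0.5611 = 2.576 m³/s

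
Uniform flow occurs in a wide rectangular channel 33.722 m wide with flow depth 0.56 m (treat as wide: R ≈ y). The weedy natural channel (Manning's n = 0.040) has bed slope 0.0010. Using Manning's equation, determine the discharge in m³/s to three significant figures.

10.1 m³/s

A = b·y = 33.722 × 0.56 = 18.88 m²
Wide channel: R ≈ y = 0.56 m
Q = (1/n)·A·R^(2/3)·S^(1/2) = (1/0.040) × 18.88 × 0.5600^(2/3) × 0.0010^(1/2) = 10.14 m³/s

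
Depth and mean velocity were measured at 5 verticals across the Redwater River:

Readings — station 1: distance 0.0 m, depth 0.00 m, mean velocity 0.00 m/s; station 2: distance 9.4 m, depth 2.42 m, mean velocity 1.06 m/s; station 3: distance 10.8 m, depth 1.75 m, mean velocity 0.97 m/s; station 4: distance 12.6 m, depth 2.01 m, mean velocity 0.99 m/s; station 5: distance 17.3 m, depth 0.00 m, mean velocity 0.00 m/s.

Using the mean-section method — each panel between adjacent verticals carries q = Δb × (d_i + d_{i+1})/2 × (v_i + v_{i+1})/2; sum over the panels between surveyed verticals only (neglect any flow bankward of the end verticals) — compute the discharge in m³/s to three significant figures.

14.6 m³/s

Panel 1-2: Δb = 9.4 m, d̄ = (0.00+2.42)/2 = 1.21, v̄ = (0.00+1.06)/2 = 0.53 → q = 9.4×1.21×0.53 = 6.028 m³/s
Panel 2-3: Δb = 1.4 m, d̄ = (2.42+1.75)/2 = 2.085, v̄ = (1.06+0.97)/2 = 1.015 → q = 1.4×2.085×1.015 = 2.963 m³/s
Panel 3-4: Δb = 1.8 m, d̄ = (1.75+2.01)/2 = 1.88, v̄ = (0.97+0.99)/2 = 0.98 → q = 1.8×1.88×0.98 = 3.316 m³/s
Panel 4-5: Δb = 4.7 m, d̄ = (2.01+0.00)/2 = 1.005, v̄ = (0.99+0.00)/2 = 0.495 → q = 4.7×1.005×0.495 = 2.338 m³/s
Q = Σ q = 14.65 m³/s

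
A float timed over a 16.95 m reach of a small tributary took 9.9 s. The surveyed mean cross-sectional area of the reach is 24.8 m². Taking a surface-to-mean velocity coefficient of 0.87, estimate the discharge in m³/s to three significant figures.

36.9 m³/s

v_surface = L / t̄ = 16.95 / 9.9 = 1.712 m/s
v_mean = 0.87 × 1.712 = 1.490 m/s
Q = A × v_mean = 24.8 × 1.490 = 36.94 m³/s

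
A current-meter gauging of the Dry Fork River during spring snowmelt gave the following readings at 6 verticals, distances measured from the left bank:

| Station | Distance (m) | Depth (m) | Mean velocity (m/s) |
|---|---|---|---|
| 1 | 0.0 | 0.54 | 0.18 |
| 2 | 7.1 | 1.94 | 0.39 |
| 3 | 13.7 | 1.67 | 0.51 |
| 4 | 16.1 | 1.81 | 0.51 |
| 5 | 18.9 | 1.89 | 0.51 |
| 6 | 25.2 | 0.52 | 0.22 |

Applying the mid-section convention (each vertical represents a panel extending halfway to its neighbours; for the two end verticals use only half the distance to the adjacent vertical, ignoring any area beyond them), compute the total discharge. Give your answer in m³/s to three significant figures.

16.5 m³/s

w_1 = (7.1 − 0.0)/2 = 3.55 m; q_1 = 0.18 × 0.54 × 3.55 = 0.3451 m³/s
w_2 = (13.7 − 0.0)/2 = 6.85 m; q_2 = 0.39 × 1.94 × 6.85 = 5.183 m³/s
w_3 = (16.1 − 7.1)/2 = 4.5 m; q_3 = 0.51 × 1.67 × 4.5 = 3.833 m³/s
w_4 = (18.9 − 13.7)/2 = 2.6 m; q_4 = 0.51 × 1.81 × 2.6 = 2.400 m³/s
w_5 = (25.2 − 16.1)/2 = 4.55 m; q_5 = 0.51 × 1.89 × 4.55 = 4.386 m³/s
w_6 = (25.2 − 18.9)/2 = 3.15 m; q_6 = 0.22 × 0.52 × 3.15 = 0.3604 m³/s
Q = Σ qᵢ = 16.51 m³/s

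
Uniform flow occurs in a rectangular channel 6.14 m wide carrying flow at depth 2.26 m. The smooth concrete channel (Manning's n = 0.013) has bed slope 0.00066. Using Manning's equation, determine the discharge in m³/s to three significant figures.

A = b·y = 6.14 × 2.26 = 13.88 m²
P = b + 2y = 6.14 + 2×2.26 = 10.66 m
R = A/P = 13.88/10.66 = 1.302 m
Q = (1/n)·A·R^(2/3)·S^(1/2) = (1/0.013) × 13.88 × 1.302^(2/3) × 0.00066^(1/2) = 32.69 m³/s

32.7 m³/s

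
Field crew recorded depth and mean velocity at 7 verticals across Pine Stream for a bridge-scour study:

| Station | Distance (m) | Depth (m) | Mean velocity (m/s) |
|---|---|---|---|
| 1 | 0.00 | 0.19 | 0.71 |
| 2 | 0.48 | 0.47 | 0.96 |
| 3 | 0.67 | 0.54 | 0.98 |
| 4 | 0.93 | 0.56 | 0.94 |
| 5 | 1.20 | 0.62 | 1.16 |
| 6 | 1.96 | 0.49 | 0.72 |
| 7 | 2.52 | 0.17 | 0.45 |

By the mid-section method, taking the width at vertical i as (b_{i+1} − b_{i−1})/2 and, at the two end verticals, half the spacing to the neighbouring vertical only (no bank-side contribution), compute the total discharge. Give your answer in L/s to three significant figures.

w_1 = (0.48 − 0.00)/2 = 0.24 m; q_1 = 0.71 × 0.19 × 0.24 = 0.03238 m³/s
w_2 = (0.67 − 0.00)/2 = 0.335 m; q_2 = 0.96 × 0.47 × 0.335 = 0.1512 m³/s
w_3 = (0.93 − 0.48)/2 = 0.225 m; q_3 = 0.98 × 0.54 × 0.225 = 0.1191 m³/s
w_4 = (1.20 − 0.67)/2 = 0.265 m; q_4 = 0.94 × 0.56 × 0.265 = 0.1395 m³/s
w_5 = (1.96 − 0.93)/2 = 0.515 m; q_5 = 1.16 × 0.62 × 0.515 = 0.3704 m³/s
w_6 = (2.52 − 1.20)/2 = 0.66 m; q_6 = 0.72 × 0.49 × 0.66 = 0.2328 m³/s
w_7 = (2.52 − 1.96)/2 = 0.28 m; q_7 = 0.45 × 0.17 × 0.28 = 0.02142 m³/s
Q = Σ qᵢ = 1.067 m³/s
= 1.067 × 1000 = 1067 L/s

1070 L/s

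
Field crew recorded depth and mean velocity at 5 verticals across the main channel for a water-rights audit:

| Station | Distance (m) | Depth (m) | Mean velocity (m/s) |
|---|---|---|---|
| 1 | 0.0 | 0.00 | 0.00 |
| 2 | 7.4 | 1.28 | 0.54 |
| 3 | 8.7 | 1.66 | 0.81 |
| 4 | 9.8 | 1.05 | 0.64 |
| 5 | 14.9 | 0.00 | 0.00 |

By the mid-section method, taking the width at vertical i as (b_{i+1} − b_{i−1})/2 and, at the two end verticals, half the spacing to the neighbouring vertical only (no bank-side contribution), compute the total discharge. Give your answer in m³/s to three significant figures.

w_2 = (8.7 − 0.0)/2 = 4.35 m; q_2 = 0.54 × 1.28 × 4.35 = 3.007 m³/s
w_3 = (9.8 − 7.4)/2 = 1.2 m; q_3 = 0.81 × 1.66 × 1.2 = 1.614 m³/s
w_4 = (14.9 − 8.7)/2 = 3.1 m; q_4 = 0.64 × 1.05 × 3.1 = 2.083 m³/s
Stations 1, 5 contribute zero (depth or velocity is 0).
Q = Σ qᵢ = 6.703 m³/s

6.70 m³/s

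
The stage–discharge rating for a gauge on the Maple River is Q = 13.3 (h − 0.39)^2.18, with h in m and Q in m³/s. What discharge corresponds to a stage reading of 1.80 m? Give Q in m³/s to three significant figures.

Q = 13.3 × (1.80 − 0.39)^2.18 = 13.3 × 1.41^2.18 = 28.13 m³/s

28.1 m³/s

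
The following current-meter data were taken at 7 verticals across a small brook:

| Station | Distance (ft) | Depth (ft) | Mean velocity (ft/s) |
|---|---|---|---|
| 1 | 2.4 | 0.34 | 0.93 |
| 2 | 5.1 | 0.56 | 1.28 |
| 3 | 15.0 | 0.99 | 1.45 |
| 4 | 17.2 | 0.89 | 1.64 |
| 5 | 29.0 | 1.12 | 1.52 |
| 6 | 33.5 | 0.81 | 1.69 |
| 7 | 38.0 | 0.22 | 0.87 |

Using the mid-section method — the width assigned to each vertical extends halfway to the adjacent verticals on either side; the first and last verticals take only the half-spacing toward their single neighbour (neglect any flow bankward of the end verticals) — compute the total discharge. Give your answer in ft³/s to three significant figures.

w_1 = (5.1 − 2.4)/2 = 1.35 ft; q_1 = 0.93 × 0.34 × 1.35 = 0.4269 ft³/s
w_2 = (15.0 − 2.4)/2 = 6.3 ft; q_2 = 1.28 × 0.56 × 6.3 = 4.516 ft³/s
w_3 = (17.2 − 5.1)/2 = 6.05 ft; q_3 = 1.45 × 0.99 × 6.05 = 8.685 ft³/s
w_4 = (29.0 − 15.0)/2 = 7 ft; q_4 = 1.64 × 0.89 × 7 = 10.22 ft³/s
w_5 = (33.5 − 17.2)/2 = 8.15 ft; q_5 = 1.52 × 1.12 × 8.15 = 13.87 ft³/s
w_6 = (38.0 − 29.0)/2 = 4.5 ft; q_6 = 1.69 × 0.81 × 4.5 = 6.160 ft³/s
w_7 = (38.0 − 33.5)/2 = 2.25 ft; q_7 = 0.87 × 0.22 × 2.25 = 0.4307 ft³/s
Q = Σ qᵢ = 44.31 ft³/s

44.3 ft³/s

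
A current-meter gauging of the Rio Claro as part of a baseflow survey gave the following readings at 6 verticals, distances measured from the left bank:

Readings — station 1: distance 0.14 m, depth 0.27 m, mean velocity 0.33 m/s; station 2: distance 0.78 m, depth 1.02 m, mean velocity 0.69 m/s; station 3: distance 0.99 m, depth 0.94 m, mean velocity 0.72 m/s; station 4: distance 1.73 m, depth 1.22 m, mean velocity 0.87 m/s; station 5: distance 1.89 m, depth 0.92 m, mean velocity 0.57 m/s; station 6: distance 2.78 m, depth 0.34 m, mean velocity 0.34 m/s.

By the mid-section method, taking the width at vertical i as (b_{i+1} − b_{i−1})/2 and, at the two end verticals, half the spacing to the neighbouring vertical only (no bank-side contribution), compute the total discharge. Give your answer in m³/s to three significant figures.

1.45 m³/s

w_1 = (0.78 − 0.14)/2 = 0.32 m; q_1 = 0.33 × 0.27 × 0.32 = 0.02851 m³/s
w_2 = (0.99 − 0.14)/2 = 0.425 m; q_2 = 0.69 × 1.02 × 0.425 = 0.2991 m³/s
w_3 = (1.73 − 0.78)/2 = 0.475 m; q_3 = 0.72 × 0.94 × 0.475 = 0.3215 m³/s
w_4 = (1.89 − 0.99)/2 = 0.45 m; q_4 = 0.87 × 1.22 × 0.45 = 0.4776 m³/s
w_5 = (2.78 − 1.73)/2 = 0.525 m; q_5 = 0.57 × 0.92 × 0.525 = 0.2753 m³/s
w_6 = (2.78 − 1.89)/2 = 0.445 m; q_6 = 0.34 × 0.34 × 0.445 = 0.05144 m³/s
Q = Σ qᵢ = 1.453 m³/s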